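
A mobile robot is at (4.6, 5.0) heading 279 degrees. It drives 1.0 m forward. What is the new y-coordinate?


y_new = y0 + d*sin(theta)
= 5.0 + 1.0*sin(279)
= 5.0 + -0.9877
= 4.0123


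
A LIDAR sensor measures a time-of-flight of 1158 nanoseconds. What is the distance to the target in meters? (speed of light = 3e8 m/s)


tof = 1158 ns = 1.158e-06 s
dist = c * tof / 2
= 3e8 * 1.158e-06 / 2
= 173.7 m


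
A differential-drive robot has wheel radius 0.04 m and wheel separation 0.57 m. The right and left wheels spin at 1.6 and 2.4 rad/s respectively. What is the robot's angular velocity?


vR = r*wR = 0.04*1.6 = 0.064 m/s
vL = r*wL = 0.04*2.4 = 0.096 m/s
v = (vR+vL)/2 = 0.08 m/s
omega = (vR-vL)/L = -0.0561 rad/s
angular velocity = -0.0561 rad/s


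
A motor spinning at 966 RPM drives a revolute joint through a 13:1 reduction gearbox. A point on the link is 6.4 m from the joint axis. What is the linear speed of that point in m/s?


omega_motor = 966 * 2*pi/60 = 101.1593 rad/s
omega_joint = omega_motor / 13 = 7.7815 rad/s
v = omega_joint * r = 7.7815 * 6.4
= 49.8015 m/s


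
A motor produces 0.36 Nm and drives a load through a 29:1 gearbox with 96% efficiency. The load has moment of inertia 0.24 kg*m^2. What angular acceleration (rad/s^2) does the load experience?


tau_out = tau_motor * N * eta
= 0.36 * 29 * 0.96 = 10.0224 Nm
alpha = tau_out / I = 10.0224 / 0.24
= 41.76 rad/s^2


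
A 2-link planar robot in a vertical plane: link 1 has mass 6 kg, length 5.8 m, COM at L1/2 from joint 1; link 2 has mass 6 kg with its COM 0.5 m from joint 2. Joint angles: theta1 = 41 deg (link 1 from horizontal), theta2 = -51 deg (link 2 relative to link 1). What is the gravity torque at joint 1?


Horizontal distance from joint 1 to link-1 COM:
  x_c1 = (L1/2)*cos(t1) = 2.9 * 0.7547 = 2.1887 m
Horizontal distance from joint 1 to link-2 COM:
  x_c2 = L1*cos(t1) + Lc2*cos(t1+t2)
       = 5.8*0.7547 + 0.5*0.9848 = 4.8697 m
tau1 = m1*g*x_c1 + m2*g*x_c2
     = 6*9.81*2.1887 + 6*9.81*4.8697
     = 128.8244 + 286.6317
     = 415.4561 Nm


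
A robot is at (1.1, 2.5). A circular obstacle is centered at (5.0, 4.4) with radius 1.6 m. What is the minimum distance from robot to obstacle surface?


center_dist = sqrt((1.1-5.0)^2 + (2.5-4.4)^2)
= sqrt(15.21 + 3.61)
= 4.3382
min_dist = center_dist - radius = 4.3382 - 1.6 = 2.7382 m


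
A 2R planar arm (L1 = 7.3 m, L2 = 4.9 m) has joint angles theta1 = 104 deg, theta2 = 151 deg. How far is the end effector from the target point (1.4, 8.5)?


End effector via forward kinematics:
x = L1*cos(t1) + L2*cos(t1+t2) = -3.0342
y = L1*sin(t1) + L2*sin(t1+t2) = 2.3501
Distance to target:
d = sqrt((1.4 - -3.0342)^2 + (8.5 - 2.3501)^2)
= sqrt(19.6625 + 37.821)
= 7.5818 m


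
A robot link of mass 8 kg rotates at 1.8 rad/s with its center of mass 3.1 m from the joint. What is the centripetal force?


F = m * omega^2 * r
= 8 * 1.8^2 * 3.1
= 8 * 3.24 * 3.1
= 80.352 N


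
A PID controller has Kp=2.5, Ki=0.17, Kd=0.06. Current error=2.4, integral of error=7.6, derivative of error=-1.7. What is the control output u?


u = Kp*e + Ki*int(e) + Kd*de/dt
= 2.5*2.4 + 0.17*7.6 + 0.06*(-1.7)
= 6.0 + 1.292 + -0.102
= 7.19


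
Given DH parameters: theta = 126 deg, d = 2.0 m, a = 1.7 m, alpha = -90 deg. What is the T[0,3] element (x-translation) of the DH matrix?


T[0,3] = a * cos(theta)
= 1.7 * cos(126 deg)
= 1.7 * -0.5878
= -0.9992


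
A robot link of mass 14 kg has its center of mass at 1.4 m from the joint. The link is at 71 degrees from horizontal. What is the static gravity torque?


tau = m*g*L*cos(angle)
= 14 * 9.81 * 1.4 * cos(71 deg)
= 14 * 9.81 * 1.4 * 0.3256
= 62.5989 Nm


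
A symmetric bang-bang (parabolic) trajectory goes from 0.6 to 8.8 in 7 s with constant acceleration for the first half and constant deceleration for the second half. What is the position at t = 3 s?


Symmetric rest-to-rest: each phase covers (pf-p0)/2 in time T/2. 0.5*a*(T/2)^2 = (pf-p0)/2 => a = 4*(pf-p0)/T^2
a = 4*(8.8-0.6)/7^2 = 0.6694
t = 3 is in the acceleration phase (t <= T/2).
p = p0 + 0.5*a*t^2 = 0.6 + 0.5*0.6694*3^2
= 3.6122


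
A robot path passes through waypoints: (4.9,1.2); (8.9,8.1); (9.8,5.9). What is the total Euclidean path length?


Segment lengths:
  seg1 = sqrt((4.0)^2 + (6.9)^2) = 7.9756
  seg2 = sqrt((0.9)^2 + (-2.2)^2) = 2.377
Total = 10.3526


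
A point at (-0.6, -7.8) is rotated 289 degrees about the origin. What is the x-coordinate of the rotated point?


x' = x*cos(theta) - y*sin(theta)
cos(289 deg) = 0.3256, sin(289 deg) = -0.9455
x' = -0.6 * 0.3256 - -7.8 * -0.9455
= -0.1953 - 7.375
= -7.5704


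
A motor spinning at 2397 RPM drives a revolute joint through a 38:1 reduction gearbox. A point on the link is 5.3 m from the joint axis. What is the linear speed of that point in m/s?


omega_motor = 2397 * 2*pi/60 = 251.0133 rad/s
omega_joint = omega_motor / 38 = 6.6056 rad/s
v = omega_joint * r = 6.6056 * 5.3
= 35.0097 m/s


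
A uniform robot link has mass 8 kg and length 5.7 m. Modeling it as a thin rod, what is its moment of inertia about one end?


I = (1/3) * m * L^2
= (1/3) * 8 * 5.7^2
= 0.333333 * 8 * 32.49
= 86.64 kg*m^2


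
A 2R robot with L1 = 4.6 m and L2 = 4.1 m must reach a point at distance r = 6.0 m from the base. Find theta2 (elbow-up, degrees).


cos(theta2) = (r^2 - L1^2 - L2^2) / (2*L1*L2)
cos(theta2) = (36.0 - 21.16 - 16.81) / 37.72
cos(theta2) = -0.052227
theta2 = 92.9937 degrees


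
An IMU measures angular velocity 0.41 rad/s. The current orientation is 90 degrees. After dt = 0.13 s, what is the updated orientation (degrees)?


delta_theta = w * dt = 0.41 * 0.13 = 0.0533 rad
= 3.0539 deg
theta_new = 90 + 3.0539 = 93.0539 deg


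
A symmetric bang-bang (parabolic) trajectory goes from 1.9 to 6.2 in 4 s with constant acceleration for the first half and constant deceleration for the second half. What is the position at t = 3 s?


Symmetric rest-to-rest: each phase covers (pf-p0)/2 in time T/2. 0.5*a*(T/2)^2 = (pf-p0)/2 => a = 4*(pf-p0)/T^2
a = 4*(6.2-1.9)/4^2 = 1.075
t = 3 is in the deceleration phase (t > T/2).
p = pf - 0.5*a*(T-t)^2 = 6.2 - 0.5*1.075*1^2
= 5.6625


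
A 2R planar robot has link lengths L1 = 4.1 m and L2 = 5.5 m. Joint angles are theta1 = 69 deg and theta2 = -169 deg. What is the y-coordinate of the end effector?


Convert angles to radians: theta1 = 1.2043, theta2 = -2.9496
y = L1*sin(theta1) + L2*sin(theta1+theta2)
y = 3.8277 + -5.4164
y = -1.5888


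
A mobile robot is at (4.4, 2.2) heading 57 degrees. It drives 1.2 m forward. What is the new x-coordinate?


x_new = x0 + d*cos(theta)
= 4.4 + 1.2*cos(57)
= 4.4 + 0.6536
= 5.0536


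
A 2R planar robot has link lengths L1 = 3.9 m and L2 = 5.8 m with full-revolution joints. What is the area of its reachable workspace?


r_max = L1 + L2 = 9.7 m
r_min = |L1 - L2| = 1.9 m
Area = pi*(r_max^2 - r_min^2)
= pi*(94.09 - 3.61)
= pi * 90.48
= 284.2513 m^2


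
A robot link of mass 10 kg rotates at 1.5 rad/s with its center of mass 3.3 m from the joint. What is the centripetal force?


F = m * omega^2 * r
= 10 * 1.5^2 * 3.3
= 10 * 2.25 * 3.3
= 74.25 N


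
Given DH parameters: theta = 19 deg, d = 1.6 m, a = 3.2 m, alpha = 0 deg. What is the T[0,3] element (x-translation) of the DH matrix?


T[0,3] = a * cos(theta)
= 3.2 * cos(19 deg)
= 3.2 * 0.9455
= 3.0257


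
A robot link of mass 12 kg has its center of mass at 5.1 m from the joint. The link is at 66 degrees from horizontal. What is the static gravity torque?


tau = m*g*L*cos(angle)
= 12 * 9.81 * 5.1 * cos(66 deg)
= 12 * 9.81 * 5.1 * 0.4067
= 244.1933 Nm


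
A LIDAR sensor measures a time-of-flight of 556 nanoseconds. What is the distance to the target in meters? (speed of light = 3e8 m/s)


tof = 556 ns = 5.56e-07 s
dist = c * tof / 2
= 3e8 * 5.56e-07 / 2
= 83.4 m


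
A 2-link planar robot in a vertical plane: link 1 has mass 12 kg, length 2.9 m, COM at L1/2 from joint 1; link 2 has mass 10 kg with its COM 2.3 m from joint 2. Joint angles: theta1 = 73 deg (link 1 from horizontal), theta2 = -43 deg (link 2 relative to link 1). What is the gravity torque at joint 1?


Horizontal distance from joint 1 to link-1 COM:
  x_c1 = (L1/2)*cos(t1) = 1.45 * 0.2924 = 0.4239 m
Horizontal distance from joint 1 to link-2 COM:
  x_c2 = L1*cos(t1) + Lc2*cos(t1+t2)
       = 2.9*0.2924 + 2.3*0.866 = 2.8397 m
tau1 = m1*g*x_c1 + m2*g*x_c2
     = 12*9.81*0.4239 + 10*9.81*2.8397
     = 49.9061 + 278.5781
     = 328.4842 Nm


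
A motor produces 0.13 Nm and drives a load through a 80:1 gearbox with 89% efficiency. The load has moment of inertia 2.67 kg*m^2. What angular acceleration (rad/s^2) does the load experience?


tau_out = tau_motor * N * eta
= 0.13 * 80 * 0.89 = 9.256 Nm
alpha = tau_out / I = 9.256 / 2.67
= 3.4667 rad/s^2


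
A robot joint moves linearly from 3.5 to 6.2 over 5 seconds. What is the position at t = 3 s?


s = t/T = 3/5 = 0.6
p(t) = p0 + (pf-p0)*s
= 3.5 + (6.2 - 3.5) * 0.6
= 5.12


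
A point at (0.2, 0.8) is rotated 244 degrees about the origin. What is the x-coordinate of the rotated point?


x' = x*cos(theta) - y*sin(theta)
cos(244 deg) = -0.4384, sin(244 deg) = -0.8988
x' = 0.2 * -0.4384 - 0.8 * -0.8988
= -0.0877 - -0.719
= 0.6314


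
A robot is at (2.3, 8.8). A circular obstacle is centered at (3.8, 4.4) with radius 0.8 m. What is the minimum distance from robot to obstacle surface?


center_dist = sqrt((2.3-3.8)^2 + (8.8-4.4)^2)
= sqrt(2.25 + 19.36)
= 4.6487
min_dist = center_dist - radius = 4.6487 - 0.8 = 3.8487 m


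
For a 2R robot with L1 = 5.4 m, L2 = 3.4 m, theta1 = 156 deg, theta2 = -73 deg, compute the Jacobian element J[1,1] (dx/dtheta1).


J[1,1] = -L1*sin(t1) - L2*sin(t1+t2)
= -5.4*sin(156) - 3.4*sin(83)
= -5.571


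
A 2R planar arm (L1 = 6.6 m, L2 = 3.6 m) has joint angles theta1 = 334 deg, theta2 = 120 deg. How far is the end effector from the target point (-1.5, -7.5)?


End effector via forward kinematics:
x = L1*cos(t1) + L2*cos(t1+t2) = 5.6809
y = L1*sin(t1) + L2*sin(t1+t2) = 0.698
Distance to target:
d = sqrt((-1.5 - 5.6809)^2 + (-7.5 - 0.698)^2)
= sqrt(51.5656 + 67.2069)
= 10.8983 m


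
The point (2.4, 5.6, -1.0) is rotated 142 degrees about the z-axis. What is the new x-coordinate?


Rotation about z-axis: x' = x*cos(theta) - y*sin(theta)
= 2.4 * -0.788 - 5.6 * 0.6157
= -5.3389


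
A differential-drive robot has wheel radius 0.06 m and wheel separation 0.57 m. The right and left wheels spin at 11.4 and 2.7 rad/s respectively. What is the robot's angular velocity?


vR = r*wR = 0.06*11.4 = 0.684 m/s
vL = r*wL = 0.06*2.7 = 0.162 m/s
v = (vR+vL)/2 = 0.423 m/s
omega = (vR-vL)/L = 0.9158 rad/s
angular velocity = 0.9158 rad/s


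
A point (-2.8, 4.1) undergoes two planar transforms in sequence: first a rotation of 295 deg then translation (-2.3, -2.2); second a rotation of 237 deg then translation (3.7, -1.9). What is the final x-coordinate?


After transform 1:
x1 = cos(295)*-2.8 - sin(295)*4.1 + -2.3 = 0.2325
y1 = sin(295)*-2.8 + cos(295)*4.1 + -2.2 = 2.0704
After transform 2:
x2 = cos(237)*0.2325 - sin(237)*2.0704 + 3.7
= 5.3097


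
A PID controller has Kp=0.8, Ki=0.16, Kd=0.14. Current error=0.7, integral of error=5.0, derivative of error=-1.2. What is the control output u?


u = Kp*e + Ki*int(e) + Kd*de/dt
= 0.8*0.7 + 0.16*5.0 + 0.14*(-1.2)
= 0.56 + 0.8 + -0.168
= 1.192


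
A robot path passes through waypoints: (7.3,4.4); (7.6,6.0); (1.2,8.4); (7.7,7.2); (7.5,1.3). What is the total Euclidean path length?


Segment lengths:
  seg1 = sqrt((0.3)^2 + (1.6)^2) = 1.6279
  seg2 = sqrt((-6.4)^2 + (2.4)^2) = 6.8352
  seg3 = sqrt((6.5)^2 + (-1.2)^2) = 6.6098
  seg4 = sqrt((-0.2)^2 + (-5.9)^2) = 5.9034
Total = 20.9763


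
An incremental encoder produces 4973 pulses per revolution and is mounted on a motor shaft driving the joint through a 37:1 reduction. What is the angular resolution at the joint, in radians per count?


counts per rev = 4973
effective counts at joint = 4973 * 37 = 184001
resolution = 2*pi / 184001
= 3.4148e-05 rad/count


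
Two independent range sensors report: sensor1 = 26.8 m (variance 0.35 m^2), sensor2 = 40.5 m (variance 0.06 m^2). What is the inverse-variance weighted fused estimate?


w1 = (1/var1) / (1/var1 + 1/var2)
   = 2.8571 / (2.8571 + 16.6667) = 0.1463
w2 = 1 - w1 = 0.8537
fused = w1*s1 + w2*s2 = 3.922 + 34.5732
= 38.4951 m


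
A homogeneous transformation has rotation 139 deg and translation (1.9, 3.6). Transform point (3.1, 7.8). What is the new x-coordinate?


x' = cos(theta)*px - sin(theta)*py + tx
= -0.7547*3.1 - 0.6561*7.8 + 1.9
= -5.5569


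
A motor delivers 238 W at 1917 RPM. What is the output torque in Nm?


omega = 1917 * 2*pi/60 = 200.7478 rad/s
tau = P / omega = 238 / 200.7478
= 1.1856 Nm


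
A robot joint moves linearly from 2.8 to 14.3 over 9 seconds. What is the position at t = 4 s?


s = t/T = 4/9 = 0.4444
p(t) = p0 + (pf-p0)*s
= 2.8 + (14.3 - 2.8) * 0.4444
= 7.9111


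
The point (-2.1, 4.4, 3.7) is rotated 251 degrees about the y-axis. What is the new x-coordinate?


Rotation about y-axis: x' = x*cos(theta) + z*sin(theta)
= -2.1 * -0.3256 + 3.7 * -0.9455
= -2.8147


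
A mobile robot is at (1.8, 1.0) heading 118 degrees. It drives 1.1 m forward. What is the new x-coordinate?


x_new = x0 + d*cos(theta)
= 1.8 + 1.1*cos(118)
= 1.8 + -0.5164
= 1.2836


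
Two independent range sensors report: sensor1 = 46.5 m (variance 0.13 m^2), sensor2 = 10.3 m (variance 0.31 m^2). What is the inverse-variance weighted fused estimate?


w1 = (1/var1) / (1/var1 + 1/var2)
   = 7.6923 / (7.6923 + 3.2258) = 0.7045
w2 = 1 - w1 = 0.2955
fused = w1*s1 + w2*s2 = 32.7614 + 3.0432
= 35.8045 m


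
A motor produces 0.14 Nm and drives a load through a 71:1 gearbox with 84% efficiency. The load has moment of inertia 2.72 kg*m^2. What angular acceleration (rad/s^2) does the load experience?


tau_out = tau_motor * N * eta
= 0.14 * 71 * 0.84 = 8.3496 Nm
alpha = tau_out / I = 8.3496 / 2.72
= 3.0697 rad/s^2


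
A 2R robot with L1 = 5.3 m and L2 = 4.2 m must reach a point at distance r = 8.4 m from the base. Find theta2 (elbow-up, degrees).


cos(theta2) = (r^2 - L1^2 - L2^2) / (2*L1*L2)
cos(theta2) = (70.56 - 28.09 - 17.64) / 44.52
cos(theta2) = 0.557727
theta2 = 56.1013 degrees


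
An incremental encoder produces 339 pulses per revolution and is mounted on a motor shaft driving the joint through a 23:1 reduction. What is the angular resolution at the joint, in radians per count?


counts per rev = 339
effective counts at joint = 339 * 23 = 7797
resolution = 2*pi / 7797
= 8.0585e-04 rad/count


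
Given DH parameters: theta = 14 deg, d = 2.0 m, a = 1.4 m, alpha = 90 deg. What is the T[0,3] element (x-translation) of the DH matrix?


T[0,3] = a * cos(theta)
= 1.4 * cos(14 deg)
= 1.4 * 0.9703
= 1.3584


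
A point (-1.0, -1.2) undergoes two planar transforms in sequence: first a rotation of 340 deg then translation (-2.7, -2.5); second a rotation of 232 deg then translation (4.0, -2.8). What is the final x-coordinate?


After transform 1:
x1 = cos(340)*-1.0 - sin(340)*-1.2 + -2.7 = -4.0501
y1 = sin(340)*-1.0 + cos(340)*-1.2 + -2.5 = -3.2856
After transform 2:
x2 = cos(232)*-4.0501 - sin(232)*-3.2856 + 4.0
= 3.9044


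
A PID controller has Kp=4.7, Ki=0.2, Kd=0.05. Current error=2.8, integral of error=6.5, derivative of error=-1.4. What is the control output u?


u = Kp*e + Ki*int(e) + Kd*de/dt
= 4.7*2.8 + 0.2*6.5 + 0.05*(-1.4)
= 13.16 + 1.3 + -0.07
= 14.39


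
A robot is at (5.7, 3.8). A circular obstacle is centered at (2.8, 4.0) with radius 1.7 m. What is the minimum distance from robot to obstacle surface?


center_dist = sqrt((5.7-2.8)^2 + (3.8-4.0)^2)
= sqrt(8.41 + 0.04)
= 2.9069
min_dist = center_dist - radius = 2.9069 - 1.7 = 1.2069 m


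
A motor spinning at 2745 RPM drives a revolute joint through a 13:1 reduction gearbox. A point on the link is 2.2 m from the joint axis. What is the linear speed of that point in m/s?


omega_motor = 2745 * 2*pi/60 = 287.4557 rad/s
omega_joint = omega_motor / 13 = 22.112 rad/s
v = omega_joint * r = 22.112 * 2.2
= 48.6464 m/s


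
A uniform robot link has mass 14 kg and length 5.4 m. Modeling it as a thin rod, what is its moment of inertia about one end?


I = (1/3) * m * L^2
= (1/3) * 14 * 5.4^2
= 0.333333 * 14 * 29.16
= 136.08 kg*m^2


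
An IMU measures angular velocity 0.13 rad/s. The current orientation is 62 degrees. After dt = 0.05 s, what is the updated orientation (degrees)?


delta_theta = w * dt = 0.13 * 0.05 = 0.0065 rad
= 0.3724 deg
theta_new = 62 + 0.3724 = 62.3724 deg


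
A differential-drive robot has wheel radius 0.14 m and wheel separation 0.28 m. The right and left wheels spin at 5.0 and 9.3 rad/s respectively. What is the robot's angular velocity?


vR = r*wR = 0.14*5.0 = 0.7 m/s
vL = r*wL = 0.14*9.3 = 1.302 m/s
v = (vR+vL)/2 = 1.001 m/s
omega = (vR-vL)/L = -2.15 rad/s
angular velocity = -2.15 rad/s


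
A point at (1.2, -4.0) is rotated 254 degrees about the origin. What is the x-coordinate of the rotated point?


x' = x*cos(theta) - y*sin(theta)
cos(254 deg) = -0.2756, sin(254 deg) = -0.9613
x' = 1.2 * -0.2756 - -4.0 * -0.9613
= -0.3308 - 3.845
= -4.1758


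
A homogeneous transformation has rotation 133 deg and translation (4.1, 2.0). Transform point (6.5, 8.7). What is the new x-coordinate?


x' = cos(theta)*px - sin(theta)*py + tx
= -0.682*6.5 - 0.7314*8.7 + 4.1
= -6.6958


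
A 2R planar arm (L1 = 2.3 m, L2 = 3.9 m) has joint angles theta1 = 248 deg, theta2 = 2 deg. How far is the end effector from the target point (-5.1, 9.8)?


End effector via forward kinematics:
x = L1*cos(t1) + L2*cos(t1+t2) = -2.1955
y = L1*sin(t1) + L2*sin(t1+t2) = -5.7973
Distance to target:
d = sqrt((-5.1 - -2.1955)^2 + (9.8 - -5.7973)^2)
= sqrt(8.4363 + 243.2765)
= 15.8655 m


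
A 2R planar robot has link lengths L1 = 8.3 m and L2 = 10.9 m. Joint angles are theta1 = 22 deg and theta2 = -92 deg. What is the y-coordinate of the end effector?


Convert angles to radians: theta1 = 0.384, theta2 = -1.6057
y = L1*sin(theta1) + L2*sin(theta1+theta2)
y = 3.1092 + -10.2426
y = -7.1334


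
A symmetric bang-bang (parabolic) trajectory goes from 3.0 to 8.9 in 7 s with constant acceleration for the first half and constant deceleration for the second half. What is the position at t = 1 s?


Symmetric rest-to-rest: each phase covers (pf-p0)/2 in time T/2. 0.5*a*(T/2)^2 = (pf-p0)/2 => a = 4*(pf-p0)/T^2
a = 4*(8.9-3.0)/7^2 = 0.4816
t = 1 is in the acceleration phase (t <= T/2).
p = p0 + 0.5*a*t^2 = 3.0 + 0.5*0.4816*1^2
= 3.2408


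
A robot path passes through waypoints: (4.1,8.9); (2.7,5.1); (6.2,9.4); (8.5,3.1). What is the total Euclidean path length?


Segment lengths:
  seg1 = sqrt((-1.4)^2 + (-3.8)^2) = 4.0497
  seg2 = sqrt((3.5)^2 + (4.3)^2) = 5.5444
  seg3 = sqrt((2.3)^2 + (-6.3)^2) = 6.7067
Total = 16.3008


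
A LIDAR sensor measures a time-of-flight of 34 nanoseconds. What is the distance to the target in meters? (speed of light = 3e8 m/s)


tof = 34 ns = 3.4e-08 s
dist = c * tof / 2
= 3e8 * 3.4e-08 / 2
= 5.1 m


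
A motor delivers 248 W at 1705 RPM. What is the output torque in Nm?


omega = 1705 * 2*pi/60 = 178.5472 rad/s
tau = P / omega = 248 / 178.5472
= 1.389 Nm


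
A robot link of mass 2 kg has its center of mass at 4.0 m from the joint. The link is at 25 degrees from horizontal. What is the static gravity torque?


tau = m*g*L*cos(angle)
= 2 * 9.81 * 4.0 * cos(25 deg)
= 2 * 9.81 * 4.0 * 0.9063
= 71.127 Nm


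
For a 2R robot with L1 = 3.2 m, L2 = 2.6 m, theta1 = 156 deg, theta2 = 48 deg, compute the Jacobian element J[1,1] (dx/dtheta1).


J[1,1] = -L1*sin(t1) - L2*sin(t1+t2)
= -3.2*sin(156) - 2.6*sin(204)
= -0.244


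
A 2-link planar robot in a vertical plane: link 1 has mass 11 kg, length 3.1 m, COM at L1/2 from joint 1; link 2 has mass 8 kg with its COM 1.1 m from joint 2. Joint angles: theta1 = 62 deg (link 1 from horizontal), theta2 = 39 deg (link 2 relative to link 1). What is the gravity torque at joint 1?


Horizontal distance from joint 1 to link-1 COM:
  x_c1 = (L1/2)*cos(t1) = 1.55 * 0.4695 = 0.7277 m
Horizontal distance from joint 1 to link-2 COM:
  x_c2 = L1*cos(t1) + Lc2*cos(t1+t2)
       = 3.1*0.4695 + 1.1*-0.1908 = 1.2455 m
tau1 = m1*g*x_c1 + m2*g*x_c2
     = 11*9.81*0.7277 + 8*9.81*1.2455
     = 78.524 + 97.7446
     = 176.2687 Nm


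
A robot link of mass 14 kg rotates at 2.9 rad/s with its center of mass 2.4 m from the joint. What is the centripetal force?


F = m * omega^2 * r
= 14 * 2.9^2 * 2.4
= 14 * 8.41 * 2.4
= 282.576 N


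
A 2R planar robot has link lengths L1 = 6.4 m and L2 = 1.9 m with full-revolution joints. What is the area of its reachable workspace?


r_max = L1 + L2 = 8.3 m
r_min = |L1 - L2| = 4.5 m
Area = pi*(r_max^2 - r_min^2)
= pi*(68.89 - 20.25)
= pi * 48.64
= 152.8071 m^2


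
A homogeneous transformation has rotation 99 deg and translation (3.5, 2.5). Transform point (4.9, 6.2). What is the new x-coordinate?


x' = cos(theta)*px - sin(theta)*py + tx
= -0.1564*4.9 - 0.9877*6.2 + 3.5
= -3.3902


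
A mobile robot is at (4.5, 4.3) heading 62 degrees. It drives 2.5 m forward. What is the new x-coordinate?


x_new = x0 + d*cos(theta)
= 4.5 + 2.5*cos(62)
= 4.5 + 1.1737
= 5.6737


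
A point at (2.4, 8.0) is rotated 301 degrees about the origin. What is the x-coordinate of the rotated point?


x' = x*cos(theta) - y*sin(theta)
cos(301 deg) = 0.515, sin(301 deg) = -0.8572
x' = 2.4 * 0.515 - 8.0 * -0.8572
= 1.2361 - -6.8573
= 8.0934


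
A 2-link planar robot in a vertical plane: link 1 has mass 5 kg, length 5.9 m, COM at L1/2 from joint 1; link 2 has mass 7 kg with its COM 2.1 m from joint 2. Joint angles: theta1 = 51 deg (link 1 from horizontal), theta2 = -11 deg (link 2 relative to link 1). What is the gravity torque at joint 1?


Horizontal distance from joint 1 to link-1 COM:
  x_c1 = (L1/2)*cos(t1) = 2.95 * 0.6293 = 1.8565 m
Horizontal distance from joint 1 to link-2 COM:
  x_c2 = L1*cos(t1) + Lc2*cos(t1+t2)
       = 5.9*0.6293 + 2.1*0.766 = 5.3217 m
tau1 = m1*g*x_c1 + m2*g*x_c2
     = 5*9.81*1.8565 + 7*9.81*5.3217
     = 91.0611 + 365.44
     = 456.5011 Nm


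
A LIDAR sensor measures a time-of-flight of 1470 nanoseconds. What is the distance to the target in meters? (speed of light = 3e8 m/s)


tof = 1470 ns = 1.47e-06 s
dist = c * tof / 2
= 3e8 * 1.47e-06 / 2
= 220.5 m


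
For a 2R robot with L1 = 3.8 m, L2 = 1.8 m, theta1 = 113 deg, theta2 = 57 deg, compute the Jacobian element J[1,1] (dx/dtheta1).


J[1,1] = -L1*sin(t1) - L2*sin(t1+t2)
= -3.8*sin(113) - 1.8*sin(170)
= -3.8105


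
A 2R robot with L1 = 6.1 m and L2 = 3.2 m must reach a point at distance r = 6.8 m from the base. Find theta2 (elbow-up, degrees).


cos(theta2) = (r^2 - L1^2 - L2^2) / (2*L1*L2)
cos(theta2) = (46.24 - 37.21 - 10.24) / 39.04
cos(theta2) = -0.030994
theta2 = 91.7761 degrees


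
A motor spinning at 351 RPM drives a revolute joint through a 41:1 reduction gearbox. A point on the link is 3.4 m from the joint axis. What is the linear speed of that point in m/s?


omega_motor = 351 * 2*pi/60 = 36.7566 rad/s
omega_joint = omega_motor / 41 = 0.8965 rad/s
v = omega_joint * r = 0.8965 * 3.4
= 3.0481 m/s


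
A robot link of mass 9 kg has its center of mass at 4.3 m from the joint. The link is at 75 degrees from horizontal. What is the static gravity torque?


tau = m*g*L*cos(angle)
= 9 * 9.81 * 4.3 * cos(75 deg)
= 9 * 9.81 * 4.3 * 0.2588
= 98.2599 Nm


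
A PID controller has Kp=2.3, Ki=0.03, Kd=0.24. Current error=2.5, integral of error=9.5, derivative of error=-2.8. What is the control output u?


u = Kp*e + Ki*int(e) + Kd*de/dt
= 2.3*2.5 + 0.03*9.5 + 0.24*(-2.8)
= 5.75 + 0.285 + -0.672
= 5.363


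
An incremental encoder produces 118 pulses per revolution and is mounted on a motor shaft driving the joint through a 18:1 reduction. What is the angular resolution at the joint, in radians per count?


counts per rev = 118
effective counts at joint = 118 * 18 = 2124
resolution = 2*pi / 2124
= 0.003 rad/count


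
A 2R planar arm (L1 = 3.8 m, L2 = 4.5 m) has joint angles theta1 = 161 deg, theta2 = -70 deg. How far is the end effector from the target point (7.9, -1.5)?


End effector via forward kinematics:
x = L1*cos(t1) + L2*cos(t1+t2) = -3.6715
y = L1*sin(t1) + L2*sin(t1+t2) = 5.7365
Distance to target:
d = sqrt((7.9 - -3.6715)^2 + (-1.5 - 5.7365)^2)
= sqrt(133.8998 + 52.3666)
= 13.6479 m


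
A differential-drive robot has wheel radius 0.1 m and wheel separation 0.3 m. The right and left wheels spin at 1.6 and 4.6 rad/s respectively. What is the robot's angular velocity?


vR = r*wR = 0.1*1.6 = 0.16 m/s
vL = r*wL = 0.1*4.6 = 0.46 m/s
v = (vR+vL)/2 = 0.31 m/s
omega = (vR-vL)/L = -1.0 rad/s
angular velocity = -1.0 rad/s


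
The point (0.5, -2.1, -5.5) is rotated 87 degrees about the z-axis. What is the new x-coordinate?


Rotation about z-axis: x' = x*cos(theta) - y*sin(theta)
= 0.5 * 0.0523 - -2.1 * 0.9986
= 2.1233


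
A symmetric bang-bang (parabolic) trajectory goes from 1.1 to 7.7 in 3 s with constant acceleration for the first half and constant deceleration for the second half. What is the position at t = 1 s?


Symmetric rest-to-rest: each phase covers (pf-p0)/2 in time T/2. 0.5*a*(T/2)^2 = (pf-p0)/2 => a = 4*(pf-p0)/T^2
a = 4*(7.7-1.1)/3^2 = 2.9333
t = 1 is in the acceleration phase (t <= T/2).
p = p0 + 0.5*a*t^2 = 1.1 + 0.5*2.9333*1^2
= 2.5667


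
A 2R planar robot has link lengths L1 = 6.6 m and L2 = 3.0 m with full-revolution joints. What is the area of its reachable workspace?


r_max = L1 + L2 = 9.6 m
r_min = |L1 - L2| = 3.6 m
Area = pi*(r_max^2 - r_min^2)
= pi*(92.16 - 12.96)
= pi * 79.2
= 248.8141 m^2


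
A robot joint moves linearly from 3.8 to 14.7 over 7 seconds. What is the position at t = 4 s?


s = t/T = 4/7 = 0.5714
p(t) = p0 + (pf-p0)*s
= 3.8 + (14.7 - 3.8) * 0.5714
= 10.0286


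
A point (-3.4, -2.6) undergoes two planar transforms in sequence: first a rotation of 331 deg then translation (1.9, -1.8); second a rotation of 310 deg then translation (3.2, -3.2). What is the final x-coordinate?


After transform 1:
x1 = cos(331)*-3.4 - sin(331)*-2.6 + 1.9 = -2.3342
y1 = sin(331)*-3.4 + cos(331)*-2.6 + -1.8 = -2.4257
After transform 2:
x2 = cos(310)*-2.3342 - sin(310)*-2.4257 + 3.2
= -0.1586


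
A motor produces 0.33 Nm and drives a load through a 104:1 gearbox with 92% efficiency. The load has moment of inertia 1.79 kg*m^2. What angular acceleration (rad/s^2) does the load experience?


tau_out = tau_motor * N * eta
= 0.33 * 104 * 0.92 = 31.5744 Nm
alpha = tau_out / I = 31.5744 / 1.79
= 17.6393 rad/s^2


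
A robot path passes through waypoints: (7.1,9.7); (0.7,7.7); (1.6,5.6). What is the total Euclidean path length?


Segment lengths:
  seg1 = sqrt((-6.4)^2 + (-2.0)^2) = 6.7052
  seg2 = sqrt((0.9)^2 + (-2.1)^2) = 2.2847
Total = 8.99


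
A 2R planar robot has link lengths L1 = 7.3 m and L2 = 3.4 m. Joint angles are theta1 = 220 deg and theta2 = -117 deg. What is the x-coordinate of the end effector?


Convert angles to radians: theta1 = 3.8397, theta2 = -2.042
x = L1*cos(theta1) + L2*cos(theta1+theta2)
x = -5.5921 + -0.7648
x = -6.357


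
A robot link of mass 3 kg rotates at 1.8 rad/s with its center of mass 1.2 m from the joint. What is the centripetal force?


F = m * omega^2 * r
= 3 * 1.8^2 * 1.2
= 3 * 3.24 * 1.2
= 11.664 N


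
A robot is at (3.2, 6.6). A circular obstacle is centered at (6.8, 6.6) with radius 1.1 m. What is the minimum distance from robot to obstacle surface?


center_dist = sqrt((3.2-6.8)^2 + (6.6-6.6)^2)
= sqrt(12.96 + 0.0)
= 3.6
min_dist = center_dist - radius = 3.6 - 1.1 = 2.5 m


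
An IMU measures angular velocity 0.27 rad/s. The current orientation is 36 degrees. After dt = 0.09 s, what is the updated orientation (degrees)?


delta_theta = w * dt = 0.27 * 0.09 = 0.0243 rad
= 1.3923 deg
theta_new = 36 + 1.3923 = 37.3923 deg


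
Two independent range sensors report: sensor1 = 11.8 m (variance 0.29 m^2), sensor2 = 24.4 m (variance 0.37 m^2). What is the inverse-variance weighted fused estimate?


w1 = (1/var1) / (1/var1 + 1/var2)
   = 3.4483 / (3.4483 + 2.7027) = 0.5606
w2 = 1 - w1 = 0.4394
fused = w1*s1 + w2*s2 = 6.6152 + 10.7212
= 17.3364 m


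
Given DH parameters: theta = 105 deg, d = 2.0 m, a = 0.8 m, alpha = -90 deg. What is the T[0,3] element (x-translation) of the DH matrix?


T[0,3] = a * cos(theta)
= 0.8 * cos(105 deg)
= 0.8 * -0.2588
= -0.2071


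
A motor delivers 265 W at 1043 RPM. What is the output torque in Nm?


omega = 1043 * 2*pi/60 = 109.2227 rad/s
tau = P / omega = 265 / 109.2227
= 2.4262 Nm


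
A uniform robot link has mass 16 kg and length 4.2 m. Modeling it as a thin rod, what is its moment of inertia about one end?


I = (1/3) * m * L^2
= (1/3) * 16 * 4.2^2
= 0.333333 * 16 * 17.64
= 94.08 kg*m^2


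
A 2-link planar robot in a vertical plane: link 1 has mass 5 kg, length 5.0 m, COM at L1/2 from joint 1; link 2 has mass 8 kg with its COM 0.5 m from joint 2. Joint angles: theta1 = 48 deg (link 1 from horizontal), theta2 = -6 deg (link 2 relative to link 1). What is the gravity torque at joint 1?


Horizontal distance from joint 1 to link-1 COM:
  x_c1 = (L1/2)*cos(t1) = 2.5 * 0.6691 = 1.6728 m
Horizontal distance from joint 1 to link-2 COM:
  x_c2 = L1*cos(t1) + Lc2*cos(t1+t2)
       = 5.0*0.6691 + 0.5*0.7431 = 3.7172 m
tau1 = m1*g*x_c1 + m2*g*x_c2
     = 5*9.81*1.6728 + 8*9.81*3.7172
     = 82.0521 + 291.7279
     = 373.78 Nm


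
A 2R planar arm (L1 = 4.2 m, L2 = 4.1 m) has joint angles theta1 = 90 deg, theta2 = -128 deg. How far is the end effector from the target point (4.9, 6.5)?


End effector via forward kinematics:
x = L1*cos(t1) + L2*cos(t1+t2) = 3.2308
y = L1*sin(t1) + L2*sin(t1+t2) = 1.6758
Distance to target:
d = sqrt((4.9 - 3.2308)^2 + (6.5 - 1.6758)^2)
= sqrt(2.7861 + 23.273)
= 5.1048 m


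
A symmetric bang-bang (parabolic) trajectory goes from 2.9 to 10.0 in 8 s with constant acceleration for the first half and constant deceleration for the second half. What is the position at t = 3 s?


Symmetric rest-to-rest: each phase covers (pf-p0)/2 in time T/2. 0.5*a*(T/2)^2 = (pf-p0)/2 => a = 4*(pf-p0)/T^2
a = 4*(10.0-2.9)/8^2 = 0.4437
t = 3 is in the acceleration phase (t <= T/2).
p = p0 + 0.5*a*t^2 = 2.9 + 0.5*0.4437*3^2
= 4.8969


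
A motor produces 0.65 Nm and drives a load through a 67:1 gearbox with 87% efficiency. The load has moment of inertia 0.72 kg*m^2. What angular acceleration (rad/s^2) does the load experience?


tau_out = tau_motor * N * eta
= 0.65 * 67 * 0.87 = 37.8885 Nm
alpha = tau_out / I = 37.8885 / 0.72
= 52.6229 rad/s^2


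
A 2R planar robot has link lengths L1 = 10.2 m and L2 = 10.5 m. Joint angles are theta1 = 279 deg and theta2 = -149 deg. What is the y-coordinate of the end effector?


Convert angles to radians: theta1 = 4.8695, theta2 = -2.6005
y = L1*sin(theta1) + L2*sin(theta1+theta2)
y = -10.0744 + 8.0435
y = -2.031


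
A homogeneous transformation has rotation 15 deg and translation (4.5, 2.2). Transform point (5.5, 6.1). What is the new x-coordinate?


x' = cos(theta)*px - sin(theta)*py + tx
= 0.9659*5.5 - 0.2588*6.1 + 4.5
= 8.2338


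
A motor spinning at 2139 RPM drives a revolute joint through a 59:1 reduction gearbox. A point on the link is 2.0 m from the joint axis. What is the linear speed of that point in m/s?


omega_motor = 2139 * 2*pi/60 = 223.9956 rad/s
omega_joint = omega_motor / 59 = 3.7965 rad/s
v = omega_joint * r = 3.7965 * 2.0
= 7.5931 m/s


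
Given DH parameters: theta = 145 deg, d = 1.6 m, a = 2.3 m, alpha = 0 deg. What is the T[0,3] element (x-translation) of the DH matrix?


T[0,3] = a * cos(theta)
= 2.3 * cos(145 deg)
= 2.3 * -0.8192
= -1.884


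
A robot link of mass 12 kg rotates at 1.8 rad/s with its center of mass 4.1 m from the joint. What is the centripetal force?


F = m * omega^2 * r
= 12 * 1.8^2 * 4.1
= 12 * 3.24 * 4.1
= 159.408 N


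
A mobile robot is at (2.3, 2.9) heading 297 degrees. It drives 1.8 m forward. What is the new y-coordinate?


y_new = y0 + d*sin(theta)
= 2.9 + 1.8*sin(297)
= 2.9 + -1.6038
= 1.2962


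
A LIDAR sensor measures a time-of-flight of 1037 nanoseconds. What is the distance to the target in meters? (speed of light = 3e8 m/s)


tof = 1037 ns = 1.037e-06 s
dist = c * tof / 2
= 3e8 * 1.037e-06 / 2
= 155.55 m


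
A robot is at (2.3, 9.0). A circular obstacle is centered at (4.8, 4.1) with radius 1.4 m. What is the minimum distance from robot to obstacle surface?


center_dist = sqrt((2.3-4.8)^2 + (9.0-4.1)^2)
= sqrt(6.25 + 24.01)
= 5.5009
min_dist = center_dist - radius = 5.5009 - 1.4 = 4.1009 m


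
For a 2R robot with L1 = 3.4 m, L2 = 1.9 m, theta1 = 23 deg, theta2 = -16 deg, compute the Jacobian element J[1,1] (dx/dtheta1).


J[1,1] = -L1*sin(t1) - L2*sin(t1+t2)
= -3.4*sin(23) - 1.9*sin(7)
= -1.56


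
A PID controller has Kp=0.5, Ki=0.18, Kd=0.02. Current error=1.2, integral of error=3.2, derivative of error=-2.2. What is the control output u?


u = Kp*e + Ki*int(e) + Kd*de/dt
= 0.5*1.2 + 0.18*3.2 + 0.02*(-2.2)
= 0.6 + 0.576 + -0.044
= 1.132


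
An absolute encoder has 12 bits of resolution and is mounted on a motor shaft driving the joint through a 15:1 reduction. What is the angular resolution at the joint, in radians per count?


counts = 2^12 = 4096
effective counts at joint = 4096 * 15 = 61440
resolution = 2*pi / 61440
= 1.0227e-04 rad/count


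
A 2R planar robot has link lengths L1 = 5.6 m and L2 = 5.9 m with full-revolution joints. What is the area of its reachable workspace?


r_max = L1 + L2 = 11.5 m
r_min = |L1 - L2| = 0.3 m
Area = pi*(r_max^2 - r_min^2)
= pi*(132.25 - 0.09)
= pi * 132.16
= 415.1929 m^2


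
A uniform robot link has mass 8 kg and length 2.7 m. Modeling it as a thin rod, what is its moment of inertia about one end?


I = (1/3) * m * L^2
= (1/3) * 8 * 2.7^2
= 0.333333 * 8 * 7.29
= 19.44 kg*m^2


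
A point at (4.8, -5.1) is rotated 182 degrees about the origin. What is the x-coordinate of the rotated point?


x' = x*cos(theta) - y*sin(theta)
cos(182 deg) = -0.9994, sin(182 deg) = -0.0349
x' = 4.8 * -0.9994 - -5.1 * -0.0349
= -4.7971 - 0.178
= -4.9751


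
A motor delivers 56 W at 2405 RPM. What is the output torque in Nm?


omega = 2405 * 2*pi/60 = 251.851 rad/s
tau = P / omega = 56 / 251.851
= 0.2224 Nm


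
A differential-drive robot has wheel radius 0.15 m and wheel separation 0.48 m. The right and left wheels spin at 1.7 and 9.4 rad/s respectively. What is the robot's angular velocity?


vR = r*wR = 0.15*1.7 = 0.255 m/s
vL = r*wL = 0.15*9.4 = 1.41 m/s
v = (vR+vL)/2 = 0.8325 m/s
omega = (vR-vL)/L = -2.4062 rad/s
angular velocity = -2.4062 rad/s


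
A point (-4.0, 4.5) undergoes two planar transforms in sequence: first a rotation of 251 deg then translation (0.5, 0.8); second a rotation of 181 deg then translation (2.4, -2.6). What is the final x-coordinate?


After transform 1:
x1 = cos(251)*-4.0 - sin(251)*4.5 + 0.5 = 6.0571
y1 = sin(251)*-4.0 + cos(251)*4.5 + 0.8 = 3.117
After transform 2:
x2 = cos(181)*6.0571 - sin(181)*3.117 + 2.4
= -3.6018


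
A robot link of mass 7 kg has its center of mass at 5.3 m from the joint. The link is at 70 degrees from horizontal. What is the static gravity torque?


tau = m*g*L*cos(angle)
= 7 * 9.81 * 5.3 * cos(70 deg)
= 7 * 9.81 * 5.3 * 0.342
= 124.4786 Nm


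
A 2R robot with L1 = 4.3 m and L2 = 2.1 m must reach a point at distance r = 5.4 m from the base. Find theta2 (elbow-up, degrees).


cos(theta2) = (r^2 - L1^2 - L2^2) / (2*L1*L2)
cos(theta2) = (29.16 - 18.49 - 4.41) / 18.06
cos(theta2) = 0.346622
theta2 = 69.7191 degrees


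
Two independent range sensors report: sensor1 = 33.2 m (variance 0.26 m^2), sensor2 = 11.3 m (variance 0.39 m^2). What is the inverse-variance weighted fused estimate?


w1 = (1/var1) / (1/var1 + 1/var2)
   = 3.8462 / (3.8462 + 2.5641) = 0.6
w2 = 1 - w1 = 0.4
fused = w1*s1 + w2*s2 = 19.92 + 4.52
= 24.44 m


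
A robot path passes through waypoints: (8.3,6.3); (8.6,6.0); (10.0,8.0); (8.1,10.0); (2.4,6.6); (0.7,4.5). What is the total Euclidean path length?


Segment lengths:
  seg1 = sqrt((0.3)^2 + (-0.3)^2) = 0.4243
  seg2 = sqrt((1.4)^2 + (2.0)^2) = 2.4413
  seg3 = sqrt((-1.9)^2 + (2.0)^2) = 2.7586
  seg4 = sqrt((-5.7)^2 + (-3.4)^2) = 6.637
  seg5 = sqrt((-1.7)^2 + (-2.1)^2) = 2.7019
Total = 14.9631


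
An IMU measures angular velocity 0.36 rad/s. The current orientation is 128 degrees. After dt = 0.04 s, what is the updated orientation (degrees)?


delta_theta = w * dt = 0.36 * 0.04 = 0.0144 rad
= 0.8251 deg
theta_new = 128 + 0.8251 = 128.8251 deg


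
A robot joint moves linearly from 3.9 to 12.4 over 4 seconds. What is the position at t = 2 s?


s = t/T = 2/4 = 0.5
p(t) = p0 + (pf-p0)*s
= 3.9 + (12.4 - 3.9) * 0.5
= 8.15


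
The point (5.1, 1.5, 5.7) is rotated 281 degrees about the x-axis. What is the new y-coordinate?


Rotation about x-axis: y' = y*cos(theta) - z*sin(theta)
= 1.5 * 0.1908 - 5.7 * -0.9816
= 5.8815


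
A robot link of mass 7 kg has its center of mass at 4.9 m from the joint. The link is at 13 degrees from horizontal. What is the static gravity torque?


tau = m*g*L*cos(angle)
= 7 * 9.81 * 4.9 * cos(13 deg)
= 7 * 9.81 * 4.9 * 0.9744
= 327.859 Nm


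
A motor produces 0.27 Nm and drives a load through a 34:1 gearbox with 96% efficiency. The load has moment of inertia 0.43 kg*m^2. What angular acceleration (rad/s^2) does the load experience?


tau_out = tau_motor * N * eta
= 0.27 * 34 * 0.96 = 8.8128 Nm
alpha = tau_out / I = 8.8128 / 0.43
= 20.4949 rad/s^2


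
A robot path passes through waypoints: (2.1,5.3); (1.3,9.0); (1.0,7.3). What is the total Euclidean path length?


Segment lengths:
  seg1 = sqrt((-0.8)^2 + (3.7)^2) = 3.7855
  seg2 = sqrt((-0.3)^2 + (-1.7)^2) = 1.7263
Total = 5.5118


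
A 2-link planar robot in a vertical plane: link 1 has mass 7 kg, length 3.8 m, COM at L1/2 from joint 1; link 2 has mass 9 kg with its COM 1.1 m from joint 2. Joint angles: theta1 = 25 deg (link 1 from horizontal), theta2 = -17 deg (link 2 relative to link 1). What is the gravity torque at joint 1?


Horizontal distance from joint 1 to link-1 COM:
  x_c1 = (L1/2)*cos(t1) = 1.9 * 0.9063 = 1.722 m
Horizontal distance from joint 1 to link-2 COM:
  x_c2 = L1*cos(t1) + Lc2*cos(t1+t2)
       = 3.8*0.9063 + 1.1*0.9903 = 4.5333 m
tau1 = m1*g*x_c1 + m2*g*x_c2
     = 7*9.81*1.722 + 9*9.81*4.5333
     = 118.2487 + 400.2419
     = 518.4906 Nm


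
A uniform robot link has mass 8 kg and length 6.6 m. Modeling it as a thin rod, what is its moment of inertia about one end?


I = (1/3) * m * L^2
= (1/3) * 8 * 6.6^2
= 0.333333 * 8 * 43.56
= 116.16 kg*m^2


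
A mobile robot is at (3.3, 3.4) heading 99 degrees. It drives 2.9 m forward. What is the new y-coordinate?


y_new = y0 + d*sin(theta)
= 3.4 + 2.9*sin(99)
= 3.4 + 2.8643
= 6.2643


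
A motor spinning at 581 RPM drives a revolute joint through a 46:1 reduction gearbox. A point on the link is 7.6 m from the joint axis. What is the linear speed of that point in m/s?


omega_motor = 581 * 2*pi/60 = 60.8422 rad/s
omega_joint = omega_motor / 46 = 1.3227 rad/s
v = omega_joint * r = 1.3227 * 7.6
= 10.0522 m/s


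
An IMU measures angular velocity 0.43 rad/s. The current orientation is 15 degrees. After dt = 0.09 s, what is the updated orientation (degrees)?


delta_theta = w * dt = 0.43 * 0.09 = 0.0387 rad
= 2.2173 deg
theta_new = 15 + 2.2173 = 17.2173 deg


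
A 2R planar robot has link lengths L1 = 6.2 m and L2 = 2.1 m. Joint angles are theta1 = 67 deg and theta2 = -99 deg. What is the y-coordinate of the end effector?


Convert angles to radians: theta1 = 1.1694, theta2 = -1.7279
y = L1*sin(theta1) + L2*sin(theta1+theta2)
y = 5.7071 + -1.1128
y = 4.5943
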